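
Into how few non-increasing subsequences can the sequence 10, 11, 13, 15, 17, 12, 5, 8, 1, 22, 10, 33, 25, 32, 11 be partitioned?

Place each on the leftmost legal pile:
10 → new pile 1 (tops now [10])
11 → new pile 2 (tops now [10, 11])
13 → new pile 3 (tops now [10, 11, 13])
15 → new pile 4 (tops now [10, 11, 13, 15])
17 → new pile 5 (tops now [10, 11, 13, 15, 17])
12 → pile 3 (tops now [10, 11, 12, 15, 17])
5 → pile 1 (tops now [5, 11, 12, 15, 17])
8 → pile 2 (tops now [5, 8, 12, 15, 17])
1 → pile 1 (tops now [1, 8, 12, 15, 17])
22 → new pile 6 (tops now [1, 8, 12, 15, 17, 22])
10 → pile 3 (tops now [1, 8, 10, 15, 17, 22])
33 → new pile 7 (tops now [1, 8, 10, 15, 17, 22, 33])
25 → pile 7 (tops now [1, 8, 10, 15, 17, 22, 25])
32 → new pile 8 (tops now [1, 8, 10, 15, 17, 22, 25, 32])
11 → pile 4 (tops now [1, 8, 10, 11, 17, 22, 25, 32])
Eight piles.

8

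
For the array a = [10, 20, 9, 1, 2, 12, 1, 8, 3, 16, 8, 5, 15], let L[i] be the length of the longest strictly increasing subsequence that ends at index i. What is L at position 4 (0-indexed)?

dp[i] = 1 + max{dp[j] : j<i, a[j]<a[i]} (or 1 if no such j):
i:      0  1  2  3  4  5  6  7  8  9 10 11 12
a[i]:  10 20  9  1  2 12  1  8  3 16  8  5 15
dp:     1  2  1  1  2  3  1  3  3  4  4  4  5
At index 4 the value is 2.

2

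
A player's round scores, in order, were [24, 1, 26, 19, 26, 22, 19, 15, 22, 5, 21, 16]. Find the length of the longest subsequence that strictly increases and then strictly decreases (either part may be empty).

7

inc[i] = longest strictly increasing subsequence ending at i; dec[i] = longest strictly decreasing subsequence starting at i:
i:      1  2  3  4  5  6  7  8  9 10 11 12
a[i]:  24  1 26 19 26 22 19 15 22  5 21 16
inc:    1  1  2  2  3  3  2  2  3  2  3  3
dec:    5  1  5  3  5  4  3  2  3  1  2  1
Best peak at i=5 (value 26): inc=3, dec=5, length 3+5−1 = 7.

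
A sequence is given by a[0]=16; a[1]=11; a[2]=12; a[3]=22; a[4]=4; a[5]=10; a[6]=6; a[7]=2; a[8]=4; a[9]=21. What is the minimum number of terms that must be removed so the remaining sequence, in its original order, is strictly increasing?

Fewest deletions = n − (longest strictly increasing subsequence).
Patience tails:
16 → extends → [16]
11 → replaces 16 → [11]
12 → extends → [11, 12]
22 → extends → [11, 12, 22]
4 → replaces 11 → [4, 12, 22]
10 → replaces 12 → [4, 10, 22]
6 → replaces 10 → [4, 6, 22]
2 → replaces 4 → [2, 6, 22]
4 → replaces 6 → [2, 4, 22]
21 → replaces 22 → [2, 4, 21]
Longest strictly increasing subsequence has length 3, so deletions = 10 − 3 = 7.

7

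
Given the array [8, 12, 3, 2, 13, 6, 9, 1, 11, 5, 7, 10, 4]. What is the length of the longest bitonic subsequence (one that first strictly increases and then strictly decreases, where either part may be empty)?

6

inc[i] = longest strictly increasing subsequence ending at i; dec[i] = longest strictly decreasing subsequence starting at i:
i:      1  2  3  4  5  6  7  8  9 10 11 12 13
a[i]:   8 12  3  2 13  6  9  1 11  5  7 10  4
inc:    1  2  1  1  3  2  3  1  4  2  3  4  2
dec:    4  4  3  2  4  3  3  1  3  2  2  2  1
Best peak at i=5 (value 13): inc=3, dec=4, length 3+4−1 = 6.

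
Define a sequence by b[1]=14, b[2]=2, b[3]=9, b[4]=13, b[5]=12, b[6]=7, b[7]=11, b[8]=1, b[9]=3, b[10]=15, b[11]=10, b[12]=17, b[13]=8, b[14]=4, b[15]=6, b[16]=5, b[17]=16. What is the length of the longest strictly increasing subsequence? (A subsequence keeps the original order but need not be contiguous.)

Let dp[i] be the length of the longest such subsequence ending at index i:
i:      1  2  3  4  5  6  7  8  9 10 11 12 13 14 15 16 17
b[i]:  14  2  9 13 12  7 11  1  3 15 10 17  8  4  6  5 16
dp:     1  1  2  3  3  2  3  1  2  4  3  5  3  3  4  4  5
Maximum dp value is 5.

5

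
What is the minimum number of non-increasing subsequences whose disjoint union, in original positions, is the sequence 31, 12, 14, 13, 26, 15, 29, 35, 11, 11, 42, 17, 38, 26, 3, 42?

7

Place each on the leftmost legal pile:
31 → new pile 1 (tops now [31])
12 → pile 1 (tops now [12])
14 → new pile 2 (tops now [12, 14])
13 → pile 2 (tops now [12, 13])
26 → new pile 3 (tops now [12, 13, 26])
15 → pile 3 (tops now [12, 13, 15])
29 → new pile 4 (tops now [12, 13, 15, 29])
35 → new pile 5 (tops now [12, 13, 15, 29, 35])
11 → pile 1 (tops now [11, 13, 15, 29, 35])
11 → pile 1 (tops now [11, 13, 15, 29, 35])
42 → new pile 6 (tops now [11, 13, 15, 29, 35, 42])
17 → pile 4 (tops now [11, 13, 15, 17, 35, 42])
38 → pile 6 (tops now [11, 13, 15, 17, 35, 38])
26 → pile 5 (tops now [11, 13, 15, 17, 26, 38])
3 → pile 1 (tops now [3, 13, 15, 17, 26, 38])
42 → new pile 7 (tops now [3, 13, 15, 17, 26, 38, 42])
Seven piles.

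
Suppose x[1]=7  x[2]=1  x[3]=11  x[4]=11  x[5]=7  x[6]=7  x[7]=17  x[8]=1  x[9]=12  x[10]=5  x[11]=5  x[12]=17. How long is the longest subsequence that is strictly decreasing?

3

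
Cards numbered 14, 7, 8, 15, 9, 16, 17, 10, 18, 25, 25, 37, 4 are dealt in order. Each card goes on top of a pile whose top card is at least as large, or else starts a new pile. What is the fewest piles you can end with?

Place each on the leftmost legal pile:
14 → new pile 1 (tops now [14])
7 → pile 1 (tops now [7])
8 → new pile 2 (tops now [7, 8])
15 → new pile 3 (tops now [7, 8, 15])
9 → pile 3 (tops now [7, 8, 9])
16 → new pile 4 (tops now [7, 8, 9, 16])
17 → new pile 5 (tops now [7, 8, 9, 16, 17])
10 → pile 4 (tops now [7, 8, 9, 10, 17])
18 → new pile 6 (tops now [7, 8, 9, 10, 17, 18])
25 → new pile 7 (tops now [7, 8, 9, 10, 17, 18, 25])
25 → pile 7 (tops now [7, 8, 9, 10, 17, 18, 25])
37 → new pile 8 (tops now [7, 8, 9, 10, 17, 18, 25, 37])
4 → pile 1 (tops now [4, 8, 9, 10, 17, 18, 25, 37])
Eight piles.

8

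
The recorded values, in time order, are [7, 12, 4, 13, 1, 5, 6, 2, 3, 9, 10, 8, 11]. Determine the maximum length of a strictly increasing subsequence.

Let dp[i] be the length of the longest such subsequence ending at index i:
i:      1  2  3  4  5  6  7  8  9 10 11 12 13
a[i]:   7 12  4 13  1  5  6  2  3  9 10  8 11
dp:     1  2  1  3  1  2  3  2  3  4  5  4  6
Maximum dp value is 6.

6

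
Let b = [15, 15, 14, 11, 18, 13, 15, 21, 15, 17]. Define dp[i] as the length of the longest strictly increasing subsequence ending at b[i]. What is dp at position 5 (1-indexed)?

dp[i] = 1 + max{dp[j] : j<i, b[j]<b[i]} (or 1 if no such j):
i:      1  2  3  4  5  6  7  8  9 10
b[i]:  15 15 14 11 18 13 15 21 15 17
dp:     1  1  1  1  2  2  3  4  3  4
At index 5 the value is 2.

2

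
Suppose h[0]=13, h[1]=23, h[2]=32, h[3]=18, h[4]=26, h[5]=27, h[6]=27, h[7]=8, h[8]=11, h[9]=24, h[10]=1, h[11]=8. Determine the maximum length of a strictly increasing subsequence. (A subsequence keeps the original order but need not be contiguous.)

4

Track the smallest tail for each achievable length (strict):
13 → extends → [13]
23 → extends → [13, 23]
32 → extends → [13, 23, 32]
18 → replaces 23 → [13, 18, 32]
26 → replaces 32 → [13, 18, 26]
27 → extends → [13, 18, 26, 27]
27 → already a tail → [13, 18, 26, 27]
8 → replaces 13 → [8, 18, 26, 27]
11 → replaces 18 → [8, 11, 26, 27]
24 → replaces 26 → [8, 11, 24, 27]
1 → replaces 8 → [1, 11, 24, 27]
8 → replaces 11 → [1, 8, 24, 27]
Four tails, so the longest strictly increasing subsequence has length 4 (e.g. 13, 23, 26, 27).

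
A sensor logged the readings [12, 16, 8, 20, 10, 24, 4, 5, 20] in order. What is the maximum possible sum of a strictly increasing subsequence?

72

Let S[i] be the best sum of a strictly increasing subsequence ending at i:
i:      1  2  3  4  5  6  7  8  9
a[i]:  12 16  8 20 10 24  4  5 20
S:     12 28  8 48 18 72  4  9 48
Maximum is 72 (e.g. 12 + 16 + 20 + 24).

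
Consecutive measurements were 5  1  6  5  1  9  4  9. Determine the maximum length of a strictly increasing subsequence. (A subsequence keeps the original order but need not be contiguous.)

3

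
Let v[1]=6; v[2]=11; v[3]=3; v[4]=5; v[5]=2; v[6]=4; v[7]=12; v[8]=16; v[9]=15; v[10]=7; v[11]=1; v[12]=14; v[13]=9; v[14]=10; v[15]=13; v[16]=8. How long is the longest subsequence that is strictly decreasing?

Negate each value so 'decreasing' becomes 'increasing', then run patience tails on the negated sequence:
-6 → extends → [-6]
-11 → replaces -6 → [-11]
-3 → extends → [-11, -3]
-5 → replaces -3 → [-11, -5]
-2 → extends → [-11, -5, -2]
-4 → replaces -2 → [-11, -5, -4]
-12 → replaces -11 → [-12, -5, -4]
-16 → replaces -12 → [-16, -5, -4]
-15 → replaces -5 → [-16, -15, -4]
-7 → replaces -4 → [-16, -15, -7]
-1 → extends → [-16, -15, -7, -1]
-14 → replaces -7 → [-16, -15, -14, -1]
-9 → replaces -1 → [-16, -15, -14, -9]
-10 → replaces -9 → [-16, -15, -14, -10]
-13 → replaces -10 → [-16, -15, -14, -13]
-8 → extends → [-16, -15, -14, -13, -8]
Five tails, so the longest strictly decreasing subsequence of the original has length 5.

5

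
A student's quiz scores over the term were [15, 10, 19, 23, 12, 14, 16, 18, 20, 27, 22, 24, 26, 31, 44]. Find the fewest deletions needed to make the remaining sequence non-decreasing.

Fewest deletions = n − (longest non-decreasing subsequence).
Patience tails:
15 → extends → [15]
10 → replaces 15 → [10]
19 → extends → [10, 19]
23 → extends → [10, 19, 23]
12 → replaces 19 → [10, 12, 23]
14 → replaces 23 → [10, 12, 14]
16 → extends → [10, 12, 14, 16]
18 → extends → [10, 12, 14, 16, 18]
20 → extends → [10, 12, 14, 16, 18, 20]
27 → extends → [10, 12, 14, 16, 18, 20, 27]
22 → replaces 27 → [10, 12, 14, 16, 18, 20, 22]
24 → extends → [10, 12, 14, 16, 18, 20, 22, 24]
26 → extends → [10, 12, 14, 16, 18, 20, 22, 24, 26]
31 → extends → [10, 12, 14, 16, 18, 20, 22, 24, 26, 31]
44 → extends → [10, 12, 14, 16, 18, 20, 22, 24, 26, 31, 44]
Longest non-decreasing subsequence has length 11, so deletions = 15 − 11 = 4.

4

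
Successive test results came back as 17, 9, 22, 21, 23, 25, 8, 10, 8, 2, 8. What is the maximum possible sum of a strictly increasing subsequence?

87

Let S[i] be the best sum of a strictly increasing subsequence ending at i:
i:      1  2  3  4  5  6  7  8  9 10 11
a[i]:  17  9 22 21 23 25  8 10  8  2  8
S:     17  9 39 38 62 87  8 19  8  2 10
Maximum is 87 (e.g. 17 + 22 + 23 + 25).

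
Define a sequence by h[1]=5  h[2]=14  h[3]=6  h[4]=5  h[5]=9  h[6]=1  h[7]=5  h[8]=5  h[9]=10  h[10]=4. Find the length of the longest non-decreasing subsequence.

Track the smallest tail for each achievable length (allowing ties):
5 → extends → [5]
14 → extends → [5, 14]
6 → replaces 14 → [5, 6]
5 → replaces 6 → [5, 5]
9 → extends → [5, 5, 9]
1 → replaces 5 → [1, 5, 9]
5 → replaces 9 → [1, 5, 5]
5 → extends → [1, 5, 5, 5]
10 → extends → [1, 5, 5, 5, 10]
4 → replaces 5 → [1, 4, 5, 5, 10]
Five tails, so the longest non-decreasing subsequence has length 5 (e.g. 5, 5, 5, 5, 10).

5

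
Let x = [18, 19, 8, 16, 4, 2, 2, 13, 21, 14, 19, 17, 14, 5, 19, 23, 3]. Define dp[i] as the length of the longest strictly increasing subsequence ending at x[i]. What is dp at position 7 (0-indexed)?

2

dp[i] = 1 + max{dp[j] : j<i, x[j]<x[i]} (or 1 if no such j):
i:      0  1  2  3  4  5  6  7  8  9 10 11 12 13 14 15 16
x[i]:  18 19  8 16  4  2  2 13 21 14 19 17 14  5 19 23  3
dp:     1  2  1  2  1  1  1  2  3  3  4  4  3  2  5  6  2
At index 7 the value is 2.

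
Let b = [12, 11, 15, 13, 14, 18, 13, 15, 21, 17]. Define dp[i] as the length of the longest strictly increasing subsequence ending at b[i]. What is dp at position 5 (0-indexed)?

dp[i] = 1 + max{dp[j] : j<i, b[j]<b[i]} (or 1 if no such j):
i:      0  1  2  3  4  5  6  7  8  9
b[i]:  12 11 15 13 14 18 13 15 21 17
dp:     1  1  2  2  3  4  2  4  5  5
At index 5 the value is 4.

4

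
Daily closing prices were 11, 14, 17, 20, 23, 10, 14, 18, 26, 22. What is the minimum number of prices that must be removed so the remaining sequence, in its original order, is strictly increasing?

4

Fewest deletions = n − (longest strictly increasing subsequence).
i:      1  2  3  4  5  6  7  8  9 10
a[i]:  11 14 17 20 23 10 14 18 26 22
dp:     1  2  3  4  5  1  2  4  6  5
max dp = 6, so deletions = 10 − 6 = 4.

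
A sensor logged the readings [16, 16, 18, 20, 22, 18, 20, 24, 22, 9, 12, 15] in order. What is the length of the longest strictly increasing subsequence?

5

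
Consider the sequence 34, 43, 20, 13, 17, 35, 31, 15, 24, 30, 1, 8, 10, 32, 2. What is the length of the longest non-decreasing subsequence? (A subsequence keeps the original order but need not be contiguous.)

Track the smallest tail for each achievable length (allowing ties):
34 → extends → [34]
43 → extends → [34, 43]
20 → replaces 34 → [20, 43]
13 → replaces 20 → [13, 43]
17 → replaces 43 → [13, 17]
35 → extends → [13, 17, 35]
31 → replaces 35 → [13, 17, 31]
15 → replaces 17 → [13, 15, 31]
24 → replaces 31 → [13, 15, 24]
30 → extends → [13, 15, 24, 30]
1 → replaces 13 → [1, 15, 24, 30]
8 → replaces 15 → [1, 8, 24, 30]
10 → replaces 24 → [1, 8, 10, 30]
32 → extends → [1, 8, 10, 30, 32]
2 → replaces 8 → [1, 2, 10, 30, 32]
Five tails, so the longest non-decreasing subsequence has length 5 (e.g. 13, 17, 24, 30, 32).

5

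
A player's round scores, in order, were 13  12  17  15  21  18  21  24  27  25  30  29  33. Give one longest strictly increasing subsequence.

13, 17, 18, 21, 24, 27, 30, 33

Patience tails give the LIS length; then backtrack through the dp parents:
13 → extends → [13]
12 → replaces 13 → [12]
17 → extends → [12, 17]
15 → replaces 17 → [12, 15]
21 → extends → [12, 15, 21]
18 → replaces 21 → [12, 15, 18]
21 → extends → [12, 15, 18, 21]
24 → extends → [12, 15, 18, 21, 24]
27 → extends → [12, 15, 18, 21, 24, 27]
25 → replaces 27 → [12, 15, 18, 21, 24, 25]
30 → extends → [12, 15, 18, 21, 24, 25, 30]
29 → replaces 30 → [12, 15, 18, 21, 24, 25, 29]
33 → extends → [12, 15, 18, 21, 24, 25, 29, 33]
Length 8; one witness is 13, 17, 18, 21, 24, 27, 30, 33.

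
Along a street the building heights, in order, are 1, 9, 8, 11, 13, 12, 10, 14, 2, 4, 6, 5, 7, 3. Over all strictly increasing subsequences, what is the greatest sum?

Let S[i] be the best sum of a strictly increasing subsequence ending at i:
i:      1  2  3  4  5  6  7  8  9 10 11 12 13 14
a[i]:   1  9  8 11 13 12 10 14  2  4  6  5  7  3
S:      1 10  9 21 34 33 20 48  3  7 13 12 20  6
Maximum is 48 (e.g. 1 + 9 + 11 + 13 + 14).

48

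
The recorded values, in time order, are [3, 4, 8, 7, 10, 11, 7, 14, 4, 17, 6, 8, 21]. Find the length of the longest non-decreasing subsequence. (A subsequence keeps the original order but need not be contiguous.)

Let dp[i] be the length of the longest such subsequence ending at index i:
i:      1  2  3  4  5  6  7  8  9 10 11 12 13
a[i]:   3  4  8  7 10 11  7 14  4 17  6  8 21
dp:     1  2  3  3  4  5  4  6  3  7  4  5  8
Maximum dp value is 8.

8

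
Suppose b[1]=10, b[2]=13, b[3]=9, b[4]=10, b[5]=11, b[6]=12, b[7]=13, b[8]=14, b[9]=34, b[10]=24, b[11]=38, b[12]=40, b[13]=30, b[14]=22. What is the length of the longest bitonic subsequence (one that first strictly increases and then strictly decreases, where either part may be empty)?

inc[i] = longest strictly increasing subsequence ending at i; dec[i] = longest strictly decreasing subsequence starting at i:
i:      1  2  3  4  5  6  7  8  9 10 11 12 13 14
b[i]:  10 13  9 10 11 12 13 14 34 24 38 40 30 22
inc:    1  2  1  2  3  4  5  6  7  7  8  9  8  7
dec:    2  2  1  1  1  1  1  1  3  2  3  3  2  1
Best peak at i=12 (value 40): inc=9, dec=3, length 9+3−1 = 11.

11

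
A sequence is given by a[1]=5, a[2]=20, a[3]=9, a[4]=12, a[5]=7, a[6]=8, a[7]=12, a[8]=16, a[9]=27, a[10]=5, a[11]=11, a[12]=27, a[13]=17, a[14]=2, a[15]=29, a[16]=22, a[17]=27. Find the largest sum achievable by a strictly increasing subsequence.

114

Let S[i] be the best sum of a strictly increasing subsequence ending at i:
i:       1   2   3   4   5   6   7   8   9  10  11  12  13  14  15  16  17
a[i]:    5  20   9  12   7   8  12  16  27   5  11  27  17   2  29  22  27
S:       5  25  14  26  12  20  32  48  75   5  31  75  65   2 104  87 114
Maximum is 114 (e.g. 5 + 7 + 8 + 12 + 16 + 17 + 22 + 27).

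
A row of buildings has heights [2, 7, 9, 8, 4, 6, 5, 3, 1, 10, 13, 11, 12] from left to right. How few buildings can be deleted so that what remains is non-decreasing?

7

Fewest deletions = n − (longest non-decreasing subsequence).
Patience tails:
2 → extends → [2]
7 → extends → [2, 7]
9 → extends → [2, 7, 9]
8 → replaces 9 → [2, 7, 8]
4 → replaces 7 → [2, 4, 8]
6 → replaces 8 → [2, 4, 6]
5 → replaces 6 → [2, 4, 5]
3 → replaces 4 → [2, 3, 5]
1 → replaces 2 → [1, 3, 5]
10 → extends → [1, 3, 5, 10]
13 → extends → [1, 3, 5, 10, 13]
11 → replaces 13 → [1, 3, 5, 10, 11]
12 → extends → [1, 3, 5, 10, 11, 12]
Longest non-decreasing subsequence has length 6, so deletions = 13 − 6 = 7.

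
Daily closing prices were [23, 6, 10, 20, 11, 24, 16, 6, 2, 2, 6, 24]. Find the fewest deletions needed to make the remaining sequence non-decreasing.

Fewest deletions = n − (longest non-decreasing subsequence).
Patience tails:
23 → extends → [23]
6 → replaces 23 → [6]
10 → extends → [6, 10]
20 → extends → [6, 10, 20]
11 → replaces 20 → [6, 10, 11]
24 → extends → [6, 10, 11, 24]
16 → replaces 24 → [6, 10, 11, 16]
6 → replaces 10 → [6, 6, 11, 16]
2 → replaces 6 → [2, 6, 11, 16]
2 → replaces 6 → [2, 2, 11, 16]
6 → replaces 11 → [2, 2, 6, 16]
24 → extends → [2, 2, 6, 16, 24]
Longest non-decreasing subsequence has length 5, so deletions = 12 − 5 = 7.

7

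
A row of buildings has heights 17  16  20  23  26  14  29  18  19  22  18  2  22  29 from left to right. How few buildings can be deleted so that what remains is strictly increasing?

Fewest deletions = n − (longest strictly increasing subsequence).
i:      1  2  3  4  5  6  7  8  9 10 11 12 13 14
a[i]:  17 16 20 23 26 14 29 18 19 22 18  2 22 29
dp:     1  1  2  3  4  1  5  2  3  4  2  1  4  5
max dp = 5, so deletions = 14 − 5 = 9.

9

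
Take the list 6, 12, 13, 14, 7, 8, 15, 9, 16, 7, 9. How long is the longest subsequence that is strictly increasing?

Track the smallest tail for each achievable length (strict):
6 → extends → [6]
12 → extends → [6, 12]
13 → extends → [6, 12, 13]
14 → extends → [6, 12, 13, 14]
7 → replaces 12 → [6, 7, 13, 14]
8 → replaces 13 → [6, 7, 8, 14]
15 → extends → [6, 7, 8, 14, 15]
9 → replaces 14 → [6, 7, 8, 9, 15]
16 → extends → [6, 7, 8, 9, 15, 16]
7 → already a tail → [6, 7, 8, 9, 15, 16]
9 → already a tail → [6, 7, 8, 9, 15, 16]
Six tails, so the longest strictly increasing subsequence has length 6 (e.g. 6, 12, 13, 14, 15, 16).

6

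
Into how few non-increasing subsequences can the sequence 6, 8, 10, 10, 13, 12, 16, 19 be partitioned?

The minimum number of non-increasing subsequences covering a sequence equals the length of its longest strictly increasing subsequence.
LIS length is 6 (e.g. 6, 8, 10, 13, 16, 19), so 6 piles are needed.

6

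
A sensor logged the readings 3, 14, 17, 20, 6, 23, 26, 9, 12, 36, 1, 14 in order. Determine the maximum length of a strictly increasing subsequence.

Let dp[i] be the length of the longest such subsequence ending at index i:
i:      1  2  3  4  5  6  7  8  9 10 11 12
a[i]:   3 14 17 20  6 23 26  9 12 36  1 14
dp:     1  2  3  4  2  5  6  3  4  7  1  5
Maximum dp value is 7.

7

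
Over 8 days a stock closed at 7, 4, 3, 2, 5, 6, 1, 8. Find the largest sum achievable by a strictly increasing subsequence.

23

Let S[i] be the best sum of a strictly increasing subsequence ending at i:
i:      1  2  3  4  5  6  7  8
a[i]:   7  4  3  2  5  6  1  8
S:      7  4  3  2  9 15  1 23
Maximum is 23 (e.g. 4 + 5 + 6 + 8).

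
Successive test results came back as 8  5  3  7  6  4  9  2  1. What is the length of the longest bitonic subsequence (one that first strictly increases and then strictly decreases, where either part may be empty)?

6

inc[i] = longest strictly increasing subsequence ending at i; dec[i] = longest strictly decreasing subsequence starting at i:
i:     1 2 3 4 5 6 7 8 9
a[i]:  8 5 3 7 6 4 9 2 1
inc:   1 1 1 2 2 2 3 1 1
dec:   6 4 3 5 4 3 3 2 1
Best peak at i=1 (value 8): inc=1, dec=6, length 1+6−1 = 6.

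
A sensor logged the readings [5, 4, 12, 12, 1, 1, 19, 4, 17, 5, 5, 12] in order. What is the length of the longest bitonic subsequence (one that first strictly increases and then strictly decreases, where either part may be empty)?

inc[i] = longest strictly increasing subsequence ending at i; dec[i] = longest strictly decreasing subsequence starting at i:
i:      1  2  3  4  5  6  7  8  9 10 11 12
a[i]:   5  4 12 12  1  1 19  4 17  5  5 12
inc:    1  1  2  2  1  1  3  2  3  3  3  4
dec:    3  2  2  2  1  1  3  1  2  1  1  1
Best peak at i=7 (value 19): inc=3, dec=3, length 3+3−1 = 5.

5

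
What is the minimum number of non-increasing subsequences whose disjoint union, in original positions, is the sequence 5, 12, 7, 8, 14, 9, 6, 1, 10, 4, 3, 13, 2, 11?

6

Place each on the leftmost legal pile:
5 → new pile 1 (tops now [5])
12 → new pile 2 (tops now [5, 12])
7 → pile 2 (tops now [5, 7])
8 → new pile 3 (tops now [5, 7, 8])
14 → new pile 4 (tops now [5, 7, 8, 14])
9 → pile 4 (tops now [5, 7, 8, 9])
6 → pile 2 (tops now [5, 6, 8, 9])
1 → pile 1 (tops now [1, 6, 8, 9])
10 → new pile 5 (tops now [1, 6, 8, 9, 10])
4 → pile 2 (tops now [1, 4, 8, 9, 10])
3 → pile 2 (tops now [1, 3, 8, 9, 10])
13 → new pile 6 (tops now [1, 3, 8, 9, 10, 13])
2 → pile 2 (tops now [1, 2, 8, 9, 10, 13])
11 → pile 6 (tops now [1, 2, 8, 9, 10, 11])
Six piles.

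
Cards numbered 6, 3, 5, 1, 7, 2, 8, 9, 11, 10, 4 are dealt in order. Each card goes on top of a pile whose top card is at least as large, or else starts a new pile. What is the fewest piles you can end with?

Place each on the leftmost legal pile:
6 → new pile 1 (tops now [6])
3 → pile 1 (tops now [3])
5 → new pile 2 (tops now [3, 5])
1 → pile 1 (tops now [1, 5])
7 → new pile 3 (tops now [1, 5, 7])
2 → pile 2 (tops now [1, 2, 7])
8 → new pile 4 (tops now [1, 2, 7, 8])
9 → new pile 5 (tops now [1, 2, 7, 8, 9])
11 → new pile 6 (tops now [1, 2, 7, 8, 9, 11])
10 → pile 6 (tops now [1, 2, 7, 8, 9, 10])
4 → pile 3 (tops now [1, 2, 4, 8, 9, 10])
Six piles.

6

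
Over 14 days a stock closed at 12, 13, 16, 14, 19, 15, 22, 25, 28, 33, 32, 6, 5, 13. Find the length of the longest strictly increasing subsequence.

Track the smallest tail for each achievable length (strict):
12 → extends → [12]
13 → extends → [12, 13]
16 → extends → [12, 13, 16]
14 → replaces 16 → [12, 13, 14]
19 → extends → [12, 13, 14, 19]
15 → replaces 19 → [12, 13, 14, 15]
22 → extends → [12, 13, 14, 15, 22]
25 → extends → [12, 13, 14, 15, 22, 25]
28 → extends → [12, 13, 14, 15, 22, 25, 28]
33 → extends → [12, 13, 14, 15, 22, 25, 28, 33]
32 → replaces 33 → [12, 13, 14, 15, 22, 25, 28, 32]
6 → replaces 12 → [6, 13, 14, 15, 22, 25, 28, 32]
5 → replaces 6 → [5, 13, 14, 15, 22, 25, 28, 32]
13 → already a tail → [5, 13, 14, 15, 22, 25, 28, 32]
Eight tails, so the longest strictly increasing subsequence has length 8 (e.g. 12, 13, 16, 19, 22, 25, 28, 33).

8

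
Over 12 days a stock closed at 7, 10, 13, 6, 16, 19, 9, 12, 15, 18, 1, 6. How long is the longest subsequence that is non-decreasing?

Track the smallest tail for each achievable length (allowing ties):
7 → extends → [7]
10 → extends → [7, 10]
13 → extends → [7, 10, 13]
6 → replaces 7 → [6, 10, 13]
16 → extends → [6, 10, 13, 16]
19 → extends → [6, 10, 13, 16, 19]
9 → replaces 10 → [6, 9, 13, 16, 19]
12 → replaces 13 → [6, 9, 12, 16, 19]
15 → replaces 16 → [6, 9, 12, 15, 19]
18 → replaces 19 → [6, 9, 12, 15, 18]
1 → replaces 6 → [1, 9, 12, 15, 18]
6 → replaces 9 → [1, 6, 12, 15, 18]
Five tails, so the longest non-decreasing subsequence has length 5 (e.g. 7, 10, 13, 16, 19).

5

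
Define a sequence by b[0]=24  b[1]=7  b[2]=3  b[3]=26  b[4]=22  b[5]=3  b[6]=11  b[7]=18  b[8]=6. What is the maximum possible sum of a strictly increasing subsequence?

50

Let S[i] be the best sum of a strictly increasing subsequence ending at i:
i:      0  1  2  3  4  5  6  7  8
b[i]:  24  7  3 26 22  3 11 18  6
S:     24  7  3 50 29  3 18 36  9
Maximum is 50 (e.g. 24 + 26).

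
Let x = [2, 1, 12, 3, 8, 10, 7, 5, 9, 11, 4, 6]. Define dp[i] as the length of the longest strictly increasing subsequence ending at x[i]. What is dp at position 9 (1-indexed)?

4

dp[i] = 1 + max{dp[j] : j<i, x[j]<x[i]} (or 1 if no such j):
i:      1  2  3  4  5  6  7  8  9 10 11 12
x[i]:   2  1 12  3  8 10  7  5  9 11  4  6
dp:     1  1  2  2  3  4  3  3  4  5  3  4
At index 9 the value is 4.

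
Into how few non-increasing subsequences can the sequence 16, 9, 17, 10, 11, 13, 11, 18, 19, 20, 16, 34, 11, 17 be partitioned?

8

The minimum number of non-increasing subsequences covering a sequence equals the length of its longest strictly increasing subsequence.
LIS length is 8 (e.g. 9, 10, 11, 13, 18, 19, 20, 34), so 8 piles are needed.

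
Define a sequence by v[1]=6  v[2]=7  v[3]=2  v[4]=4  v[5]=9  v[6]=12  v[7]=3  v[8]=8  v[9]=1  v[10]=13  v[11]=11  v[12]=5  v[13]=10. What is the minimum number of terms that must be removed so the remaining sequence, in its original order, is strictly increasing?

8

Fewest deletions = n − (longest strictly increasing subsequence).
Patience tails:
6 → extends → [6]
7 → extends → [6, 7]
2 → replaces 6 → [2, 7]
4 → replaces 7 → [2, 4]
9 → extends → [2, 4, 9]
12 → extends → [2, 4, 9, 12]
3 → replaces 4 → [2, 3, 9, 12]
8 → replaces 9 → [2, 3, 8, 12]
1 → replaces 2 → [1, 3, 8, 12]
13 → extends → [1, 3, 8, 12, 13]
11 → replaces 12 → [1, 3, 8, 11, 13]
5 → replaces 8 → [1, 3, 5, 11, 13]
10 → replaces 11 → [1, 3, 5, 10, 13]
Longest strictly increasing subsequence has length 5, so deletions = 13 − 5 = 8.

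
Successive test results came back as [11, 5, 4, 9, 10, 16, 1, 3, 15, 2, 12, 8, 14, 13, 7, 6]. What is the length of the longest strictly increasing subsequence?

Track the smallest tail for each achievable length (strict):
11 → extends → [11]
5 → replaces 11 → [5]
4 → replaces 5 → [4]
9 → extends → [4, 9]
10 → extends → [4, 9, 10]
16 → extends → [4, 9, 10, 16]
1 → replaces 4 → [1, 9, 10, 16]
3 → replaces 9 → [1, 3, 10, 16]
15 → replaces 16 → [1, 3, 10, 15]
2 → replaces 3 → [1, 2, 10, 15]
12 → replaces 15 → [1, 2, 10, 12]
8 → replaces 10 → [1, 2, 8, 12]
14 → extends → [1, 2, 8, 12, 14]
13 → replaces 14 → [1, 2, 8, 12, 13]
7 → replaces 8 → [1, 2, 7, 12, 13]
6 → replaces 7 → [1, 2, 6, 12, 13]
Five tails, so the longest strictly increasing subsequence has length 5 (e.g. 5, 9, 10, 12, 14).

5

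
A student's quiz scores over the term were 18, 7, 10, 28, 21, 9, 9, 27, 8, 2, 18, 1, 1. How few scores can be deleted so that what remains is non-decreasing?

Fewest deletions = n − (longest non-decreasing subsequence).
i:      1  2  3  4  5  6  7  8  9 10 11 12 13
a[i]:  18  7 10 28 21  9  9 27  8  2 18  1  1
dp:     1  1  2  3  3  2  3  4  2  1  4  1  2
max dp = 4, so deletions = 13 − 4 = 9.

9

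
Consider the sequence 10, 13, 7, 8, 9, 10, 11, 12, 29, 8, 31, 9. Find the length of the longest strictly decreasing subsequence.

Let dp[i] be the longest strictly decreasing subsequence ending at i:
i:      1  2  3  4  5  6  7  8  9 10 11 12
a[i]:  10 13  7  8  9 10 11 12 29  8 31  9
dp:     1  1  2  2  2  2  2  2  1  3  1  3
Maximum is 3.

3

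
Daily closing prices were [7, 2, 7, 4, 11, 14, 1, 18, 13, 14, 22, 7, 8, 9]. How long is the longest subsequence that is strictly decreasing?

Let dp[i] be the longest strictly decreasing subsequence ending at i:
i:      1  2  3  4  5  6  7  8  9 10 11 12 13 14
a[i]:   7  2  7  4 11 14  1 18 13 14 22  7  8  9
dp:     1  2  1  2  1  1  3  1  2  2  1  3  3  3
Maximum is 3.

3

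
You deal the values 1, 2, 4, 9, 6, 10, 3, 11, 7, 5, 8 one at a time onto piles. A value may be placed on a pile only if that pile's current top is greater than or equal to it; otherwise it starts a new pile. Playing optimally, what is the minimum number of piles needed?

6

Place each on the leftmost legal pile:
1 → new pile 1 (tops now [1])
2 → new pile 2 (tops now [1, 2])
4 → new pile 3 (tops now [1, 2, 4])
9 → new pile 4 (tops now [1, 2, 4, 9])
6 → pile 4 (tops now [1, 2, 4, 6])
10 → new pile 5 (tops now [1, 2, 4, 6, 10])
3 → pile 3 (tops now [1, 2, 3, 6, 10])
11 → new pile 6 (tops now [1, 2, 3, 6, 10, 11])
7 → pile 5 (tops now [1, 2, 3, 6, 7, 11])
5 → pile 4 (tops now [1, 2, 3, 5, 7, 11])
8 → pile 6 (tops now [1, 2, 3, 5, 7, 8])
Six piles.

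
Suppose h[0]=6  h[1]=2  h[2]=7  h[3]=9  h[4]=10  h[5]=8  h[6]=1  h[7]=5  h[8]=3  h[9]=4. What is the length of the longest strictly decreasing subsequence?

4

Let dp[i] be the longest strictly decreasing subsequence ending at i:
i:      0  1  2  3  4  5  6  7  8  9
h[i]:   6  2  7  9 10  8  1  5  3  4
dp:     1  2  1  1  1  2  3  3  4  4
Maximum is 4.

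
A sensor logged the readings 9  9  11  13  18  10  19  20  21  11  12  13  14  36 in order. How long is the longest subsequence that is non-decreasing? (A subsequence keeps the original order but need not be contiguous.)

Track the smallest tail for each achievable length (allowing ties):
9 → extends → [9]
9 → extends → [9, 9]
11 → extends → [9, 9, 11]
13 → extends → [9, 9, 11, 13]
18 → extends → [9, 9, 11, 13, 18]
10 → replaces 11 → [9, 9, 10, 13, 18]
19 → extends → [9, 9, 10, 13, 18, 19]
20 → extends → [9, 9, 10, 13, 18, 19, 20]
21 → extends → [9, 9, 10, 13, 18, 19, 20, 21]
11 → replaces 13 → [9, 9, 10, 11, 18, 19, 20, 21]
12 → replaces 18 → [9, 9, 10, 11, 12, 19, 20, 21]
13 → replaces 19 → [9, 9, 10, 11, 12, 13, 20, 21]
14 → replaces 20 → [9, 9, 10, 11, 12, 13, 14, 21]
36 → extends → [9, 9, 10, 11, 12, 13, 14, 21, 36]
Nine tails, so the longest non-decreasing subsequence has length 9 (e.g. 9, 9, 11, 13, 18, 19, 20, 21, 36).

9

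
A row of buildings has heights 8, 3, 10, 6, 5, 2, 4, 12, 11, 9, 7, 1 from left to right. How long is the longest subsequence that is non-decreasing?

3

Let dp[i] be the length of the longest such subsequence ending at index i:
i:      1  2  3  4  5  6  7  8  9 10 11 12
a[i]:   8  3 10  6  5  2  4 12 11  9  7  1
dp:     1  1  2  2  2  1  2  3  3  3  3  1
Maximum dp value is 3.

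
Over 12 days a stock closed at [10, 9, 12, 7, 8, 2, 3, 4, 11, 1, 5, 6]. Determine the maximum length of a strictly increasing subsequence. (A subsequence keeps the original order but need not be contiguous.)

5

Track the smallest tail for each achievable length (strict):
10 → extends → [10]
9 → replaces 10 → [9]
12 → extends → [9, 12]
7 → replaces 9 → [7, 12]
8 → replaces 12 → [7, 8]
2 → replaces 7 → [2, 8]
3 → replaces 8 → [2, 3]
4 → extends → [2, 3, 4]
11 → extends → [2, 3, 4, 11]
1 → replaces 2 → [1, 3, 4, 11]
5 → replaces 11 → [1, 3, 4, 5]
6 → extends → [1, 3, 4, 5, 6]
Five tails, so the longest strictly increasing subsequence has length 5 (e.g. 2, 3, 4, 5, 6).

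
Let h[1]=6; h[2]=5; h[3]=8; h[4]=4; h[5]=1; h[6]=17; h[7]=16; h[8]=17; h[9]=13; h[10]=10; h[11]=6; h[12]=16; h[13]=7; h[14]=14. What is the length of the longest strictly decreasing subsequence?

5

Let dp[i] be the longest strictly decreasing subsequence ending at i:
i:      1  2  3  4  5  6  7  8  9 10 11 12 13 14
h[i]:   6  5  8  4  1 17 16 17 13 10  6 16  7 14
dp:     1  2  1  3  4  1  2  1  3  4  5  2  5  3
Maximum is 5.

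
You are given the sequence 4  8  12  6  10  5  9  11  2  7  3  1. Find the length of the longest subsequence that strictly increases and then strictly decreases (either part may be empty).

8

inc[i] = longest strictly increasing subsequence ending at i; dec[i] = longest strictly decreasing subsequence starting at i:
i:      1  2  3  4  5  6  7  8  9 10 11 12
a[i]:   4  8 12  6 10  5  9 11  2  7  3  1
inc:    1  2  3  2  3  2  3  4  1  3  2  1
dec:    3  5  6  4  5  3  4  4  2  3  2  1
Best peak at i=3 (value 12): inc=3, dec=6, length 3+6−1 = 8.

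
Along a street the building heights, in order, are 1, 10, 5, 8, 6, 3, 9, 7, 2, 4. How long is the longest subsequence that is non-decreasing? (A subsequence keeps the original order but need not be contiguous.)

4

Track the smallest tail for each achievable length (allowing ties):
1 → extends → [1]
10 → extends → [1, 10]
5 → replaces 10 → [1, 5]
8 → extends → [1, 5, 8]
6 → replaces 8 → [1, 5, 6]
3 → replaces 5 → [1, 3, 6]
9 → extends → [1, 3, 6, 9]
7 → replaces 9 → [1, 3, 6, 7]
2 → replaces 3 → [1, 2, 6, 7]
4 → replaces 6 → [1, 2, 4, 7]
Four tails, so the longest non-decreasing subsequence has length 4 (e.g. 1, 5, 8, 9).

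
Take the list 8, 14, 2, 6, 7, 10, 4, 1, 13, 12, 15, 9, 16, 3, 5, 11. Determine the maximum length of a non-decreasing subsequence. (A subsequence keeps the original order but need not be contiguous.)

7

Let dp[i] be the length of the longest such subsequence ending at index i:
i:      1  2  3  4  5  6  7  8  9 10 11 12 13 14 15 16
a[i]:   8 14  2  6  7 10  4  1 13 12 15  9 16  3  5 11
dp:     1  2  1  2  3  4  2  1  5  5  6  4  7  2  3  5
Maximum dp value is 7.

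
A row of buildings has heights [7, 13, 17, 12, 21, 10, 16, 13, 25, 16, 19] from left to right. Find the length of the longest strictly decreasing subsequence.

3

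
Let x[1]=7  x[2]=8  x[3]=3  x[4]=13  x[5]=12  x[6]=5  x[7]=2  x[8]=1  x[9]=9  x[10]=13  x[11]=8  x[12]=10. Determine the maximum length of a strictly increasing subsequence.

4

Track the smallest tail for each achievable length (strict):
7 → extends → [7]
8 → extends → [7, 8]
3 → replaces 7 → [3, 8]
13 → extends → [3, 8, 13]
12 → replaces 13 → [3, 8, 12]
5 → replaces 8 → [3, 5, 12]
2 → replaces 3 → [2, 5, 12]
1 → replaces 2 → [1, 5, 12]
9 → replaces 12 → [1, 5, 9]
13 → extends → [1, 5, 9, 13]
8 → replaces 9 → [1, 5, 8, 13]
10 → replaces 13 → [1, 5, 8, 10]
Four tails, so the longest strictly increasing subsequence has length 4 (e.g. 7, 8, 12, 13).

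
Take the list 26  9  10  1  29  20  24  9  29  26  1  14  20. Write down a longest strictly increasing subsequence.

Patience tails give the LIS length; then backtrack through the dp parents:
26 → extends → [26]
9 → replaces 26 → [9]
10 → extends → [9, 10]
1 → replaces 9 → [1, 10]
29 → extends → [1, 10, 29]
20 → replaces 29 → [1, 10, 20]
24 → extends → [1, 10, 20, 24]
9 → replaces 10 → [1, 9, 20, 24]
29 → extends → [1, 9, 20, 24, 29]
26 → replaces 29 → [1, 9, 20, 24, 26]
1 → already a tail → [1, 9, 20, 24, 26]
14 → replaces 20 → [1, 9, 14, 24, 26]
20 → replaces 24 → [1, 9, 14, 20, 26]
Length 5; one witness is 9, 10, 20, 24, 29.

9, 10, 20, 24, 29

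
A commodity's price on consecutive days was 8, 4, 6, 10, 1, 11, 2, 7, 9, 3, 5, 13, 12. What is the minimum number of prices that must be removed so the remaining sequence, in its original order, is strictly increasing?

8

Fewest deletions = n − (longest strictly increasing subsequence).
Patience tails:
8 → extends → [8]
4 → replaces 8 → [4]
6 → extends → [4, 6]
10 → extends → [4, 6, 10]
1 → replaces 4 → [1, 6, 10]
11 → extends → [1, 6, 10, 11]
2 → replaces 6 → [1, 2, 10, 11]
7 → replaces 10 → [1, 2, 7, 11]
9 → replaces 11 → [1, 2, 7, 9]
3 → replaces 7 → [1, 2, 3, 9]
5 → replaces 9 → [1, 2, 3, 5]
13 → extends → [1, 2, 3, 5, 13]
12 → replaces 13 → [1, 2, 3, 5, 12]
Longest strictly increasing subsequence has length 5, so deletions = 13 − 5 = 8.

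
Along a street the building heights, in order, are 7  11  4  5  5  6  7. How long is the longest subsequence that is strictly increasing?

4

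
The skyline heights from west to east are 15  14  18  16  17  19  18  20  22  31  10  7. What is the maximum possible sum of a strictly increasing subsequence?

Let S[i] be the best sum of a strictly increasing subsequence ending at i:
i:       1   2   3   4   5   6   7   8   9  10  11  12
a[i]:   15  14  18  16  17  19  18  20  22  31  10   7
S:      15  14  33  31  48  67  66  87 109 140  10   7
Maximum is 140 (e.g. 15 + 16 + 17 + 19 + 20 + 22 + 31).

140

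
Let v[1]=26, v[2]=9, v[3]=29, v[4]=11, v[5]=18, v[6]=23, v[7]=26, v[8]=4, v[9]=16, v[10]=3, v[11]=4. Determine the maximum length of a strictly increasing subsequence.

5

Let dp[i] be the length of the longest such subsequence ending at index i:
i:      1  2  3  4  5  6  7  8  9 10 11
v[i]:  26  9 29 11 18 23 26  4 16  3  4
dp:     1  1  2  2  3  4  5  1  3  1  2
Maximum dp value is 5.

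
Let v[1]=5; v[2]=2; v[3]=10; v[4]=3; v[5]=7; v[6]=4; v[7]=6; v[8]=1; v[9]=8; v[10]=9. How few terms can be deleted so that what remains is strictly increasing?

Fewest deletions = n − (longest strictly increasing subsequence).
i:      1  2  3  4  5  6  7  8  9 10
v[i]:   5  2 10  3  7  4  6  1  8  9
dp:     1  1  2  2  3  3  4  1  5  6
max dp = 6, so deletions = 10 − 6 = 4.

4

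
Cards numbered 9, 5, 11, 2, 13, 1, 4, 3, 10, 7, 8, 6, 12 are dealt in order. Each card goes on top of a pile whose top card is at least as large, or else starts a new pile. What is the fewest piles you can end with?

5

The minimum number of non-increasing subsequences covering a sequence equals the length of its longest strictly increasing subsequence.
LIS length is 5 (e.g. 2, 4, 7, 8, 12), so 5 piles are needed.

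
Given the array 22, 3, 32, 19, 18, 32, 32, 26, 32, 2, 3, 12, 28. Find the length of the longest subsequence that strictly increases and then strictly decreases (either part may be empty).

inc[i] = longest strictly increasing subsequence ending at i; dec[i] = longest strictly decreasing subsequence starting at i:
i:      1  2  3  4  5  6  7  8  9 10 11 12 13
a[i]:  22  3 32 19 18 32 32 26 32  2  3 12 28
inc:    1  1  2  2  2  3  3  3  4  1  2  3  4
dec:    4  2  4  3  2  3  3  2  2  1  1  1  1
Best peak at i=3 (value 32): inc=2, dec=4, length 2+4−1 = 5.

5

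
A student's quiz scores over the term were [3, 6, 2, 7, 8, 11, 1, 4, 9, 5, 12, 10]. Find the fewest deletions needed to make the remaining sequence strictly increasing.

Fewest deletions = n − (longest strictly increasing subsequence).
Patience tails:
3 → extends → [3]
6 → extends → [3, 6]
2 → replaces 3 → [2, 6]
7 → extends → [2, 6, 7]
8 → extends → [2, 6, 7, 8]
11 → extends → [2, 6, 7, 8, 11]
1 → replaces 2 → [1, 6, 7, 8, 11]
4 → replaces 6 → [1, 4, 7, 8, 11]
9 → replaces 11 → [1, 4, 7, 8, 9]
5 → replaces 7 → [1, 4, 5, 8, 9]
12 → extends → [1, 4, 5, 8, 9, 12]
10 → replaces 12 → [1, 4, 5, 8, 9, 10]
Longest strictly increasing subsequence has length 6, so deletions = 12 − 6 = 6.

6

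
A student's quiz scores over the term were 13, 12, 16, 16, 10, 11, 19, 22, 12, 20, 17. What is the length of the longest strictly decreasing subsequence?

3

Negate each value so 'decreasing' becomes 'increasing', then run patience tails on the negated sequence:
-13 → extends → [-13]
-12 → extends → [-13, -12]
-16 → replaces -13 → [-16, -12]
-16 → already a tail → [-16, -12]
-10 → extends → [-16, -12, -10]
-11 → replaces -10 → [-16, -12, -11]
-19 → replaces -16 → [-19, -12, -11]
-22 → replaces -19 → [-22, -12, -11]
-12 → already a tail → [-22, -12, -11]
-20 → replaces -12 → [-22, -20, -11]
-17 → replaces -11 → [-22, -20, -17]
Three tails, so the longest strictly decreasing subsequence of the original has length 3.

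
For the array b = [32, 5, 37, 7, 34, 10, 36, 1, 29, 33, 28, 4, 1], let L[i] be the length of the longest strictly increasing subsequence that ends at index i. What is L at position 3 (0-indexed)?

2

dp[i] = 1 + max{dp[j] : j<i, b[j]<b[i]} (or 1 if no such j):
i:      0  1  2  3  4  5  6  7  8  9 10 11 12
b[i]:  32  5 37  7 34 10 36  1 29 33 28  4  1
dp:     1  1  2  2  3  3  4  1  4  5  4  2  1
At index 3 the value is 2.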